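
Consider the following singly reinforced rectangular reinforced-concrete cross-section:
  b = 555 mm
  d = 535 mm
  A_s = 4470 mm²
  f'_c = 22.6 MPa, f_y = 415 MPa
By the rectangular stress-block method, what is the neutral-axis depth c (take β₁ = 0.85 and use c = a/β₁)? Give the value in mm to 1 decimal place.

T = A_s f_y = 4470 × 415 = 1855050 N = 1855.05 kN.
Setting C = 0.85 f'_c a b equal to T: a = 1855050/(0.85 × 22.6 × 555) = 173.994 mm.
With β₁ = 0.85, c = a/β₁ = 173.994/0.85 = 204.7 mm.

c ≈ 204.7 mm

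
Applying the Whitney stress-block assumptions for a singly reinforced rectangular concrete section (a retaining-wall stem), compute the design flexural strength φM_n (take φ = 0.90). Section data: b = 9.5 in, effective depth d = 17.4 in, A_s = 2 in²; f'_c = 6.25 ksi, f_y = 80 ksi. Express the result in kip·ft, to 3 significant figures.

T = A_s f_y = 2 × 80 = 160 kips.
a = T/(0.85 f'_c b) = 160/(0.85 × 6.25 × 9.5) = 3.170 in.
M_n = T(d − a/2) = 160 × (17.4 − 1.585) = 2530.4 kip·in = 2530.4/12 = 210.87 kip·ft.
φM_n = 0.90 × 210.87 = 189.78 kip·ft.

φM_n ≈ 190 kip·ft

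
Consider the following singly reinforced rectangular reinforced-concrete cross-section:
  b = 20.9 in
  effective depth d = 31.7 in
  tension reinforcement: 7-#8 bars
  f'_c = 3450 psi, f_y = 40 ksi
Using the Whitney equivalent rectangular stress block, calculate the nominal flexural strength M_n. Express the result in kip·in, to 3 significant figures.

M_n ≈ 6610 kip·in

A_s = 7 × 0.79 = 5.53 in².
T = A_s f_y = 5.53 × 40 = 221.2 kips.
a = T/(0.85 f'_c b) = 221.2/(0.85 × 3.45 × 20.9) = 3.609 in.
M_n = T(d − a/2) = 221.2 × (31.7 − 1.8045) = 6612.9 kip·in.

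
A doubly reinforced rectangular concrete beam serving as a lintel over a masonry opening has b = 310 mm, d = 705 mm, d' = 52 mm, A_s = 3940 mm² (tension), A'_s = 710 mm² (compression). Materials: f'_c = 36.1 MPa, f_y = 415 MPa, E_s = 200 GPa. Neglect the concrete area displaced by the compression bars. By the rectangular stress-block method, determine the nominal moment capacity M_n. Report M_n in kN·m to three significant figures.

M_n ≈ 1040 kN·m

Assume both tension and compression steel yield.
Net tension couple steel: A_s − A'_s = 3230 mm².
a = (A_s − A'_s) f_y / (0.85 f'_c b) = 1340450/(0.85 × 36.1 × 310) = 140.92 mm.
c = a/β₁ = 140.92/0.792 = 177.93 mm; ε'_s = 0.003(c − d')/c = 0.0021 ≥ f_y/E_s = 0.0021, so compression steel does yield.
M_n = (A_s − A'_s) f_y (d − a/2) + A'_s f_y (d − d') = [1340450 × (705 − 70.46) + 294650 × (705 − 52)] × 10⁻⁶ = 850.57 + 192.41 = 1042.98 kN·m.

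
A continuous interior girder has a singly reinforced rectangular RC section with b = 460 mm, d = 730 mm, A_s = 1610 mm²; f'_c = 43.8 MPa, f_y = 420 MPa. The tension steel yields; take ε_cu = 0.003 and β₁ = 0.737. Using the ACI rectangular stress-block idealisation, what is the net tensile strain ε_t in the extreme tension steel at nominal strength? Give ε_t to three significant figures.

ε_t ≈ 0.0379

a = A_s f_y/(0.85 f'_c b) = 39.48 mm.
β₁ = 0.737, so c = a/β₁ = 39.48/0.737 = 53.57 mm.
From the linear strain diagram with ε_cu = 0.003: ε_t = 0.003 (d − c)/c = 0.003 × (730 − 53.57)/53.57 = 0.0379.
Since ε_t ≥ 0.005, the section is tension-controlled.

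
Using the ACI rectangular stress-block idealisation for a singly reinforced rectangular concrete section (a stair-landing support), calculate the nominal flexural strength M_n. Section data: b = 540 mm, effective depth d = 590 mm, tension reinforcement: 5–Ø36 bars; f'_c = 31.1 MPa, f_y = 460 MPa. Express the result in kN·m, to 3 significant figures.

A_s = 5 × 1018 = 5090 mm².
T = A_s f_y = 5090 × 460 = 2341400 N = 2341.4 kN.
From C = T: a = T/(0.85 f'_c b) = 2341400/(0.85 × 31.1 × 540) = 164.02 mm.
M_n = T(d − a/2) = 2341.4 kN × (590 − 82.01) mm = 1189.41 kN·m.

M_n ≈ 1190 kN·m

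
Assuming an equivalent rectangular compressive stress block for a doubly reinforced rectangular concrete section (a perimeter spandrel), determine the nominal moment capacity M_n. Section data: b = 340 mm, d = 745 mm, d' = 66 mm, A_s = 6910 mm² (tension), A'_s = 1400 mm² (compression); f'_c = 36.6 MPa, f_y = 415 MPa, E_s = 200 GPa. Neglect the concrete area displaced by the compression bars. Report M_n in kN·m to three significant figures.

Assume both tension and compression steel yield.
Net tension couple steel: A_s − A'_s = 5510 mm².
a = (A_s − A'_s) f_y / (0.85 f'_c b) = 2286650/(0.85 × 36.6 × 340) = 216.18 mm.
c = a/β₁ = 216.18/0.789 = 273.99 mm; ε'_s = 0.003(c − d')/c = 0.0023 ≥ f_y/E_s = 0.0021, so compression steel does yield.
M_n = (A_s − A'_s) f_y (d − a/2) + A'_s f_y (d − d') = [2286650 × (745 − 108.09) + 581000 × (745 − 66)] × 10⁻⁶ = 1456.39 + 394.50 = 1850.89 kN·m.

M_n ≈ 1850 kN·m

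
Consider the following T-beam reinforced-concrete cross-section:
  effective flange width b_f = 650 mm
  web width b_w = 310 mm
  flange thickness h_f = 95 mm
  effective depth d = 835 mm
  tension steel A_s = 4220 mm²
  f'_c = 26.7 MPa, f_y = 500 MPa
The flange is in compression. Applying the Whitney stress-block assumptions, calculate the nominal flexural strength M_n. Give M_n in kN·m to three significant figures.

M_n ≈ 1590 kN·m

Tension: T = A_s f_y = 4220 × 500 = 2110000 N.
Try a within the flange: a = T/(0.85 f'_c b_f) = 2110000/(0.85 × 26.7 × 650) = 143.03 mm.
a = 143.03 > h_f = 95 mm: the block extends into the web. Split into flange-overhang and web parts.
C_f = 0.85 f'_c (b_f − b_w) h_f = 0.85 × 26.7 × (650 − 310) × 95 = 733049 N.
Remaining web compression depth: a_w = (T − C_f)/(0.85 f'_c b_w) = (2110000 − 733049)/(0.85 × 26.7 × 310) = 195.72 mm.
M_n = C_f(d − h_f/2) + (T − C_f)(d − a_w/2) = 733049 × (835 − 47.5) + 1376951 × (835 − 97.86) = 577.28 + 1015.01 = 1592.29 × 10⁶ N·mm.
M_n = 1592.29 kN·m.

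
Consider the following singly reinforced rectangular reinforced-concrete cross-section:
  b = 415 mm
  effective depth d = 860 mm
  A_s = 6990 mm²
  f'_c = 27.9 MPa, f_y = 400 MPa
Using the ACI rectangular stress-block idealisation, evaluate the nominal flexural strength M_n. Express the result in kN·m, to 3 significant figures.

T = A_s f_y = 6990 × 400 = 2796000 N = 2796 kN.
From C = T: a = T/(0.85 f'_c b) = 2796000/(0.85 × 27.9 × 415) = 284.10 mm.
M_n = T(d − a/2) = 2796 kN × (860 − 142.05) mm = 2007.39 kN·m.

M_n ≈ 2010 kN·m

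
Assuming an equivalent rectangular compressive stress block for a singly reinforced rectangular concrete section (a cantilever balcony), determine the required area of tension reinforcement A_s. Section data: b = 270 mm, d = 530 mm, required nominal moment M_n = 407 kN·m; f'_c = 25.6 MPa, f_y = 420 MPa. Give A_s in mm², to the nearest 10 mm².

A_s ≈ 2140 mm²

With M_n = 0.85 f'_c a b (d − a/2), solve the quadratic for a:
a = d − √(d² − 2M_n/(0.85 f'_c b)) = 530 − √(530² − 2 × 407×10⁶/(0.85 × 25.6 × 270)) = 152.70 mm.
A_s = 0.85 f'_c a b / f_y = 0.85 × 25.6 × 152.70 × 270 / 420 = 2136.1 mm².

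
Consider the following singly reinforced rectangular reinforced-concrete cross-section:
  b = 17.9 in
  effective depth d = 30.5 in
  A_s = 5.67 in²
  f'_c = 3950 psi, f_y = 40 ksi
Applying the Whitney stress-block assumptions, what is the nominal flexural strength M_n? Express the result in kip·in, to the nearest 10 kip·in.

T = A_s f_y = 5.67 × 40 = 226.8 kips.
a = T/(0.85 f'_c b) = 226.8/(0.85 × 3.95 × 17.9) = 3.774 in.
M_n = T(d − a/2) = 226.8 × (30.5 − 1.887) = 6489.4 kip·in.

M_n ≈ 6490 kip·in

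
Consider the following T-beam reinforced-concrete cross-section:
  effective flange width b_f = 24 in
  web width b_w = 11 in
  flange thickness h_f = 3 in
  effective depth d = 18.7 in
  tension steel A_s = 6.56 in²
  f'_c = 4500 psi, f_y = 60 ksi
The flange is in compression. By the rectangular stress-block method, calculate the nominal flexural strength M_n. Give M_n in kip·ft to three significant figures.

Tension: T = A_s f_y = 6.56 × 60 = 393.6 kips.
Try a within the flange: a = T/(0.85 f'_c b_f) = 393.6/(0.85 × 4.5 × 24) = 4.288 in.
a = 4.288 > h_f = 3 in: the block extends into the web. Split into flange-overhang and web parts.
C_f = 0.85 f'_c (b_f − b_w) h_f = 0.85 × 4.5 × (24 − 11) × 3 = 149.2 kips.
Remaining web compression depth: a_w = (T − C_f)/(0.85 f'_c b_w) = (393.6 − 149.2)/(0.85 × 4.5 × 11) = 5.809 in.
M_n = C_f(d − h_f/2) + (T − C_f)(d − a_w/2) = 149.2 × (18.7 − 1.5) + 244.4 × (18.7 − 2.9045) = 2566.2 + 3860.4 = 6426.6 kip·in.
M_n = 6426.6/12 = 535.55 kip·ft.

M_n ≈ 536 kip·ft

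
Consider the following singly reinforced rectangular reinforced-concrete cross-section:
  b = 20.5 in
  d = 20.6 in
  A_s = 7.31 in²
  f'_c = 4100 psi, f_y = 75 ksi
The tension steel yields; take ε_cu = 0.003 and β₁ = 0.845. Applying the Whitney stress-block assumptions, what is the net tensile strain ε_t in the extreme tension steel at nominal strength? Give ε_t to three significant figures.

a = A_s f_y/(0.85 f'_c b) = 7.674 in.
β₁ = 0.845, so c = a/β₁ = 7.674/0.845 = 9.082 in.
From the linear strain diagram with ε_cu = 0.003: ε_t = 0.003 (d − c)/c = 0.003 × (20.6 − 9.082)/9.082 = 0.00380.
ε_t < 0.004 — the section is over-reinforced for flexure under ACI limits.

ε_t ≈ 0.00380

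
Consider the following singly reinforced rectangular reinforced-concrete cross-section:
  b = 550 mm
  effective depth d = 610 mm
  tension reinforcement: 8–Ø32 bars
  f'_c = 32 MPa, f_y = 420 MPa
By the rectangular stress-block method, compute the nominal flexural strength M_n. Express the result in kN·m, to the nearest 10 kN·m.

A_s = 8 × 804 = 6432 mm².
T = A_s f_y = 6432 × 420 = 2701440 N = 2701.44 kN.
From C = T: a = T/(0.85 f'_c b) = 2701440/(0.85 × 32 × 550) = 180.58 mm.
M_n = T(d − a/2) = 2701.44 kN × (610 − 90.29) mm = 1403.97 kN·m.

M_n ≈ 1400 kN·m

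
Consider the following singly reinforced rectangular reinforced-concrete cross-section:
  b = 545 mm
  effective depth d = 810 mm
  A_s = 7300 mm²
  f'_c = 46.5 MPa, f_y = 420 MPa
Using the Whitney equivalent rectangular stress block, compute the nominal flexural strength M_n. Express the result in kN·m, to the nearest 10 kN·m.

M_n ≈ 2270 kN·m

T = A_s f_y = 7300 × 420 = 3066000 N = 3066 kN.
From C = T: a = T/(0.85 f'_c b) = 3066000/(0.85 × 46.5 × 545) = 142.33 mm.
M_n = T(d − a/2) = 3066 kN × (810 − 71.165) mm = 2265.27 kN·m.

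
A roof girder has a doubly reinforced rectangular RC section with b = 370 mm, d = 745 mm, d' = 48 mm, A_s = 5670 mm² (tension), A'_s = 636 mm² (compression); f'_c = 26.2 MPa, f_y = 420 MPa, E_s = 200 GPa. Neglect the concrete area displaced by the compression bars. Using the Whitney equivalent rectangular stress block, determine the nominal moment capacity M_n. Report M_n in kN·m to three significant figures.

Assume both tension and compression steel yield.
Net tension couple steel: A_s − A'_s = 5034 mm².
a = (A_s − A'_s) f_y / (0.85 f'_c b) = 2114280/(0.85 × 26.2 × 370) = 256.59 mm.
c = a/β₁ = 256.59/0.85 = 301.87 mm; ε'_s = 0.003(c − d')/c = 0.0025 ≥ f_y/E_s = 0.0021, so compression steel does yield.
M_n = (A_s − A'_s) f_y (d − a/2) + A'_s f_y (d − d') = [2114280 × (745 − 128.295) + 267120 × (745 − 48)] × 10⁻⁶ = 1303.89 + 186.18 = 1490.07 kN·m.

M_n ≈ 1490 kN·m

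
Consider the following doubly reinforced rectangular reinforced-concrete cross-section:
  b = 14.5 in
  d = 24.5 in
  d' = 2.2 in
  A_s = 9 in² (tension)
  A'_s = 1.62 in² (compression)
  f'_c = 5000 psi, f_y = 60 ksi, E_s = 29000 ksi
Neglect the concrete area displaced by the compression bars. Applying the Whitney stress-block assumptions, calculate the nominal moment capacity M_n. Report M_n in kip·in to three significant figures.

M_n ≈ 11400 kip·in

Assume both steels yield.
a = (A_s − A'_s) f_y/(0.85 f'_c b) = (9 − 1.62) × 60/(0.85 × 5 × 14.5) = 7.185 in.
c = a/β₁ = 7.185/0.8 = 8.981 in; ε'_s = 0.003(c − d')/c = 0.0023 ≥ ε_y = 0.0021, so the compression steel yields.
M_n = (A_s − A'_s) f_y (d − a/2) + A'_s f_y (d − d') = 442.8 × (24.5 − 3.5925) + 97.2 × (24.5 − 2.2) = 9257.8 + 2167.6 = 11425.4 kip·in.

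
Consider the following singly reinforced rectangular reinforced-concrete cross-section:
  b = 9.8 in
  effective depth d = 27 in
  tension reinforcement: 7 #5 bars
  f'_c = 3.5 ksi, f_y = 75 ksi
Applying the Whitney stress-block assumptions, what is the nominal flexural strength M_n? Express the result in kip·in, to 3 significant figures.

M_n ≈ 3940 kip·in

A_s = 7 × 0.31 = 2.17 in².
T = A_s f_y = 2.17 × 75 = 162.75 kips.
a = T/(0.85 f'_c b) = 162.75/(0.85 × 3.5 × 9.8) = 5.582 in.
M_n = T(d − a/2) = 162.75 × (27 − 2.791) = 3940.0 kip·in.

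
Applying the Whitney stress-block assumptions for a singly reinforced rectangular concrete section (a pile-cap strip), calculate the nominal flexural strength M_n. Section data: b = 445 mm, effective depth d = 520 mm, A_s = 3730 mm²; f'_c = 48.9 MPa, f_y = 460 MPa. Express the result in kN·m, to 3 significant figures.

M_n ≈ 813 kN·m

T = A_s f_y = 3730 × 460 = 1715800 N = 1715.8 kN.
From C = T: a = T/(0.85 f'_c b) = 1715800/(0.85 × 48.9 × 445) = 92.76 mm.
M_n = T(d − a/2) = 1715.8 kN × (520 − 46.38) mm = 812.64 kN·m.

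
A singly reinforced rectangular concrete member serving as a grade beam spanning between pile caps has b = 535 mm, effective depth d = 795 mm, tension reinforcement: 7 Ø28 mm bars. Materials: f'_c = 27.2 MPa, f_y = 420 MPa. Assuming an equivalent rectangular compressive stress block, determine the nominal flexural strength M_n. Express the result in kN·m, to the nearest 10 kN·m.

M_n ≈ 1310 kN·m

A_s = 7 × 616 = 4312 mm².
T = A_s f_y = 4312 × 420 = 1811040 N = 1811.04 kN.
From C = T: a = T/(0.85 f'_c b) = 1811040/(0.85 × 27.2 × 535) = 146.42 mm.
M_n = T(d − a/2) = 1811.04 kN × (795 − 73.21) mm = 1307.19 kN·m.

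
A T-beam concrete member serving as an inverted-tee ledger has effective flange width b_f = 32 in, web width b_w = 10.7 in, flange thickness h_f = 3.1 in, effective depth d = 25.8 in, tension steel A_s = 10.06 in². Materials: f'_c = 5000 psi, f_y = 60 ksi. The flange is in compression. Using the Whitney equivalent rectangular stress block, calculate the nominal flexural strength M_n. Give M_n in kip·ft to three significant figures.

Tension: T = A_s f_y = 10.06 × 60 = 603.6 kips.
Try a within the flange: a = T/(0.85 f'_c b_f) = 603.6/(0.85 × 5 × 32) = 4.438 in.
a = 4.438 > h_f = 3.1 in: the block extends into the web. Split into flange-overhang and web parts.
C_f = 0.85 f'_c (b_f − b_w) h_f = 0.85 × 5 × (32 − 10.7) × 3.1 = 280.6 kips.
Remaining web compression depth: a_w = (T − C_f)/(0.85 f'_c b_w) = (603.6 − 280.6)/(0.85 × 5 × 10.7) = 7.103 in.
M_n = C_f(d − h_f/2) + (T − C_f)(d − a_w/2) = 280.6 × (25.8 − 1.55) + 323 × (25.8 − 3.5515) = 6804.6 + 7186.3 = 13990.9 kip·in.
M_n = 13990.9/12 = 1165.91 kip·ft.

M_n ≈ 1170 kip·ft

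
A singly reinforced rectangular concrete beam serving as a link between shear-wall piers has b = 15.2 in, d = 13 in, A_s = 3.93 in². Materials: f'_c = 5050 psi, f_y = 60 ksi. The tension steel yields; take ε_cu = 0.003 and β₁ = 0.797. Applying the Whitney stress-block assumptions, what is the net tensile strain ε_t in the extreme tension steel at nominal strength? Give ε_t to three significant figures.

ε_t ≈ 0.00560

a = A_s f_y/(0.85 f'_c b) = 3.614 in.
β₁ = 0.797, so c = a/β₁ = 3.614/0.797 = 4.535 in.
From the linear strain diagram with ε_cu = 0.003: ε_t = 0.003 (d − c)/c = 0.003 × (13 − 4.535)/4.535 = 0.00560.
Since ε_t ≥ 0.005, the section is tension-controlled.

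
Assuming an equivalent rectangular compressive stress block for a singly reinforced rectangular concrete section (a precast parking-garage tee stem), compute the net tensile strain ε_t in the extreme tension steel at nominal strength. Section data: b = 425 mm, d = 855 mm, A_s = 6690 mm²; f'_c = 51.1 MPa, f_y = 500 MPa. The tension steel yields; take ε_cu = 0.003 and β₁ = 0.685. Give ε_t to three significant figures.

ε_t ≈ 0.00670

a = A_s f_y/(0.85 f'_c b) = 181.20 mm.
β₁ = 0.685, so c = a/β₁ = 181.20/0.685 = 264.53 mm.
From the linear strain diagram with ε_cu = 0.003: ε_t = 0.003 (d − c)/c = 0.003 × (855 − 264.53)/264.53 = 0.00670.
Since ε_t ≥ 0.005, the section is tension-controlled.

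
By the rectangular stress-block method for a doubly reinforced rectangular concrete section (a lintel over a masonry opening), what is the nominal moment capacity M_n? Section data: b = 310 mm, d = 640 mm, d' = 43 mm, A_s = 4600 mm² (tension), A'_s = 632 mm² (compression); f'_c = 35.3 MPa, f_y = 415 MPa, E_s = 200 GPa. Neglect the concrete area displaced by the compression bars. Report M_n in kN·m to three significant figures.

M_n ≈ 1060 kN·m

Assume both tension and compression steel yield.
Net tension couple steel: A_s − A'_s = 3968 mm².
a = (A_s − A'_s) f_y / (0.85 f'_c b) = 1646720/(0.85 × 35.3 × 310) = 177.04 mm.
c = a/β₁ = 177.04/0.798 = 221.85 mm; ε'_s = 0.003(c − d')/c = 0.0024 ≥ f_y/E_s = 0.0021, so compression steel does yield.
M_n = (A_s − A'_s) f_y (d − a/2) + A'_s f_y (d − d') = [1646720 × (640 − 88.52) + 262280 × (640 − 43)] × 10⁻⁶ = 908.13 + 156.58 = 1064.71 kN·m.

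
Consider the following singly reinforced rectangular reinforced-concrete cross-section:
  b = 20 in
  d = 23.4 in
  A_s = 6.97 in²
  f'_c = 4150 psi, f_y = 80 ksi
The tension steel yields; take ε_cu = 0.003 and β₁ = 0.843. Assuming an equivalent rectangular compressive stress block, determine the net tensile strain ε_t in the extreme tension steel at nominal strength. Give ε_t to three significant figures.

ε_t ≈ 0.00449

a = A_s f_y/(0.85 f'_c b) = 7.904 in.
β₁ = 0.843, so c = a/β₁ = 7.904/0.843 = 9.376 in.
From the linear strain diagram with ε_cu = 0.003: ε_t = 0.003 (d − c)/c = 0.003 × (23.4 − 9.376)/9.376 = 0.00449.
ε_t is between 0.004 and 0.005 — transition zone.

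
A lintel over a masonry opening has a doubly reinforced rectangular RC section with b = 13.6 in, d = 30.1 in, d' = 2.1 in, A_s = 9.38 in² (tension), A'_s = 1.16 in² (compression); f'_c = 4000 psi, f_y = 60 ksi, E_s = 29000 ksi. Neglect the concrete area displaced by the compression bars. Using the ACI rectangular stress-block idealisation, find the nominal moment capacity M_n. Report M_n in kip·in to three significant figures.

M_n ≈ 14200 kip·in

Assume both steels yield.
a = (A_s − A'_s) f_y/(0.85 f'_c b) = (9.38 − 1.16) × 60/(0.85 × 4 × 13.6) = 10.666 in.
c = a/β₁ = 10.666/0.85 = 12.548 in; ε'_s = 0.003(c − d')/c = 0.0025 ≥ ε_y = 0.0021, so the compression steel yields.
M_n = (A_s − A'_s) f_y (d − a/2) + A'_s f_y (d − d') = 493.2 × (30.1 − 5.333) + 69.6 × (30.1 − 2.1) = 12215.1 + 1948.8 = 14163.9 kip·in.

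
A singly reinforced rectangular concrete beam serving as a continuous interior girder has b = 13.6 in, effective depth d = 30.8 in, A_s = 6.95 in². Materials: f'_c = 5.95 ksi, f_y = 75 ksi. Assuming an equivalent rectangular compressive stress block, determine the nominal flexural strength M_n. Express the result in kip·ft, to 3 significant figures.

T = A_s f_y = 6.95 × 75 = 521.25 kips.
a = T/(0.85 f'_c b) = 521.25/(0.85 × 5.95 × 13.6) = 7.578 in.
M_n = T(d − a/2) = 521.25 × (30.8 − 3.789) = 14079.5 kip·in = 14079.5/12 = 1173.29 kip·ft.

M_n ≈ 1170 kip·ft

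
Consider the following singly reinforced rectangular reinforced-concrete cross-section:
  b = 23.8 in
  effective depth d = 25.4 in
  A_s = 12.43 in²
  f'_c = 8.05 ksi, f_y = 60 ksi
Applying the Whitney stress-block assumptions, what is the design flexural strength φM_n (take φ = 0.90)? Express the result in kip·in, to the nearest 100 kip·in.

φM_n ≈ 15500 kip·in

T = A_s f_y = 12.43 × 60 = 745.8 kips.
a = T/(0.85 f'_c b) = 745.8/(0.85 × 8.05 × 23.8) = 4.580 in.
M_n = T(d − a/2) = 745.8 × (25.4 − 2.29) = 17235.4 kip·in.
φM_n = 0.90 × 17235.4 = 15511.9 kip·in.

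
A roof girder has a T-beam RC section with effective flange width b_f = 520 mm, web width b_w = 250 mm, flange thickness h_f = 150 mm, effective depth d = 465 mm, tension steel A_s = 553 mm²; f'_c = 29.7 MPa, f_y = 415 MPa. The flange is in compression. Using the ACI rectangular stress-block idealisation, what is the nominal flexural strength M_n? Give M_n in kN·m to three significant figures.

Tension: T = A_s f_y = 553 × 415 = 229495 N.
Try a within the flange: a = T/(0.85 f'_c b_f) = 229495/(0.85 × 29.7 × 520) = 17.48 mm.
Since a = 17.48 ≤ h_f = 150 mm, the stress block lies entirely in the flange; analyse as a rectangular beam of width b_f.
M_n = T(d − a/2) = 229495 × (465 − 8.74) = 104.71 × 10⁶ N·mm.
M_n = 104.71 kN·m.

M_n ≈ 105 kN·m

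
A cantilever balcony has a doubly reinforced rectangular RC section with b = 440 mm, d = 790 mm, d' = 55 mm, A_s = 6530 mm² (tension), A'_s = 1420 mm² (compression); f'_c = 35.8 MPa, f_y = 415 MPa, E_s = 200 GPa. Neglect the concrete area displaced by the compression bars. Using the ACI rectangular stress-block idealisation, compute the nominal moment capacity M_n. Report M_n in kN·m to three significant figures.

M_n ≈ 1940 kN·m

Assume both tension and compression steel yield.
Net tension couple steel: A_s − A'_s = 5110 mm².
a = (A_s − A'_s) f_y / (0.85 f'_c b) = 2120650/(0.85 × 35.8 × 440) = 158.39 mm.
c = a/β₁ = 158.39/0.794 = 199.48 mm; ε'_s = 0.003(c − d')/c = 0.0022 ≥ f_y/E_s = 0.0021, so compression steel does yield.
M_n = (A_s − A'_s) f_y (d − a/2) + A'_s f_y (d − d') = [2120650 × (790 − 79.195) + 589300 × (790 − 55)] × 10⁻⁶ = 1507.37 + 433.14 = 1940.51 kN·m.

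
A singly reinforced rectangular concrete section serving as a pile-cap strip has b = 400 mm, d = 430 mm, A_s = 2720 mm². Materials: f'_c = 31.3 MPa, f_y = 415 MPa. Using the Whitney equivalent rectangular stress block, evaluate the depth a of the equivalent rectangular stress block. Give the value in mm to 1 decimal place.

a ≈ 106.1 mm

T = A_s f_y = 2720 × 415 = 1128800 N = 1128.8 kN.
Setting C = 0.85 f'_c a b equal to T: a = 1128800/(0.85 × 31.3 × 400) = 106.1 mm.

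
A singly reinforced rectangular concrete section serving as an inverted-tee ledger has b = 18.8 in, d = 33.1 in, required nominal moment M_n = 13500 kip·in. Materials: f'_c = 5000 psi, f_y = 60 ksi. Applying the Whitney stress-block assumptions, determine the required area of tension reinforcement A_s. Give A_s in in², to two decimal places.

A_s ≈ 7.42 in²

From M_n = 0.85 f'_c a b (d − a/2):
a = d − √(d² − 2M_n/(0.85 f'_c b)) = 33.1 − √(33.1² − 2 × 13500/(0.85 × 5 × 18.8)) = 5.574 in.
A_s = 0.85 f'_c a b / f_y = 0.85 × 5 × 5.574 × 18.8 / 60 = 7.423 in².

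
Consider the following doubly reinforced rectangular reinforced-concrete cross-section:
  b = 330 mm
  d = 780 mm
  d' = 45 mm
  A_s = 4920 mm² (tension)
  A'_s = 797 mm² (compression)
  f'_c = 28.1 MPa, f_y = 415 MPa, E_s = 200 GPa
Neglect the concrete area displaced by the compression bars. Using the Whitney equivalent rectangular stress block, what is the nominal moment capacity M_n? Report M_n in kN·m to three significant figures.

Assume both tension and compression steel yield.
Net tension couple steel: A_s − A'_s = 4123 mm².
a = (A_s − A'_s) f_y / (0.85 f'_c b) = 1711045/(0.85 × 28.1 × 330) = 217.08 mm.
c = a/β₁ = 217.08/0.849 = 255.69 mm; ε'_s = 0.003(c − d')/c = 0.0025 ≥ f_y/E_s = 0.0021, so compression steel does yield.
M_n = (A_s − A'_s) f_y (d − a/2) + A'_s f_y (d − d') = [1711045 × (780 − 108.54) + 330755 × (780 − 45)] × 10⁻⁶ = 1148.90 + 243.10 = 1392.00 kN·m.

M_n ≈ 1390 kN·m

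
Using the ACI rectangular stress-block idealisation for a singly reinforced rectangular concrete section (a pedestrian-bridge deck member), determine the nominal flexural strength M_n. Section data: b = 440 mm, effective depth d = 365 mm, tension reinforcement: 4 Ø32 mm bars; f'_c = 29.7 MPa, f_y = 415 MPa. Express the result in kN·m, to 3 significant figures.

M_n ≈ 407 kN·m

A_s = 4 × 804 = 3216 mm².
T = A_s f_y = 3216 × 415 = 1334640 N = 1334.64 kN.
From C = T: a = T/(0.85 f'_c b) = 1334640/(0.85 × 29.7 × 440) = 120.15 mm.
M_n = T(d − a/2) = 1334.64 kN × (365 − 60.075) mm = 406.97 kN·m.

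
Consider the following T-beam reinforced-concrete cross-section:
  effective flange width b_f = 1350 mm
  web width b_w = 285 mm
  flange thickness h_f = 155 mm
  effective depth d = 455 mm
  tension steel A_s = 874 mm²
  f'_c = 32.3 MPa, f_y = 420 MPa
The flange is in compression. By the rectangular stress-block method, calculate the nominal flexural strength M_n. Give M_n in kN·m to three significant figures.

M_n ≈ 165 kN·m

Tension: T = A_s f_y = 874 × 420 = 367080 N.
Try a within the flange: a = T/(0.85 f'_c b_f) = 367080/(0.85 × 32.3 × 1350) = 9.90 mm.
Since a = 9.90 ≤ h_f = 155 mm, the stress block lies entirely in the flange; analyse as a rectangular beam of width b_f.
M_n = T(d − a/2) = 367080 × (455 − 4.95) = 165.20 × 10⁶ N·mm.
M_n = 165.20 kN·m.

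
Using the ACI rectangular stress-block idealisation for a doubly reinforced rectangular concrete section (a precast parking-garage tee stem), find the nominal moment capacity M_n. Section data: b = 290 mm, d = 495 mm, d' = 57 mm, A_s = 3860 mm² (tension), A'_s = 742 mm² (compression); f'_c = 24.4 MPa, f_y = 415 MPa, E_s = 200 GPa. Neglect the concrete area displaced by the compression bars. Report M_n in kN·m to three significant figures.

Assume both tension and compression steel yield.
Net tension couple steel: A_s − A'_s = 3118 mm².
a = (A_s − A'_s) f_y / (0.85 f'_c b) = 1293970/(0.85 × 24.4 × 290) = 215.14 mm.
c = a/β₁ = 215.14/0.85 = 253.11 mm; ε'_s = 0.003(c − d')/c = 0.0023 ≥ f_y/E_s = 0.0021, so compression steel does yield.
M_n = (A_s − A'_s) f_y (d − a/2) + A'_s f_y (d − d') = [1293970 × (495 − 107.57) + 307930 × (495 − 57)] × 10⁻⁶ = 501.32 + 134.87 = 636.19 kN·m.

M_n ≈ 636 kN·m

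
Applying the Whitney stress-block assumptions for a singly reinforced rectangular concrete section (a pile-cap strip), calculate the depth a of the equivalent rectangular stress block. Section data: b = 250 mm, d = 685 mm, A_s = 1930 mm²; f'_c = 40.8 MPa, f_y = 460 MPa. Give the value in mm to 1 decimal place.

T = A_s f_y = 1930 × 460 = 887800 N = 887.8 kN.
Setting C = 0.85 f'_c a b equal to T: a = 887800/(0.85 × 40.8 × 250) = 102.4 mm.

a ≈ 102.4 mm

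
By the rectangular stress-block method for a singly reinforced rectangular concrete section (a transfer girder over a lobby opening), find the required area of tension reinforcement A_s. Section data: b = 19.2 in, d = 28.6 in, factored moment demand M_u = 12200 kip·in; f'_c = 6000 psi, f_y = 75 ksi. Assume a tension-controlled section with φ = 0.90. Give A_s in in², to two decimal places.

M_n = M_u/φ = 12200/0.90 = 13555.6 kip·in.
From M_n = 0.85 f'_c a b (d − a/2):
a = d − √(d² − 2M_n/(0.85 f'_c b)) = 28.6 − √(28.6² − 2 × 13555.6/(0.85 × 6 × 19.2)) = 5.339 in.
A_s = 0.85 f'_c a b / f_y = 0.85 × 6 × 5.339 × 19.2 / 75 = 6.971 in².

A_s ≈ 6.97 in²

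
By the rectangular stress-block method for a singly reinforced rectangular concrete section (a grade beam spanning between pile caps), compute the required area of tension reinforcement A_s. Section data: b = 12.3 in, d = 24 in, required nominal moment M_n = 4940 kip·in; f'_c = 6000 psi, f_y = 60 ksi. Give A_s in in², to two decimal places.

From M_n = 0.85 f'_c a b (d − a/2):
a = d − √(d² − 2M_n/(0.85 f'_c b)) = 24 − √(24² − 2 × 4940/(0.85 × 6 × 12.3)) = 3.543 in.
A_s = 0.85 f'_c a b / f_y = 0.85 × 6 × 3.543 × 12.3 / 60 = 3.704 in².

A_s ≈ 3.70 in²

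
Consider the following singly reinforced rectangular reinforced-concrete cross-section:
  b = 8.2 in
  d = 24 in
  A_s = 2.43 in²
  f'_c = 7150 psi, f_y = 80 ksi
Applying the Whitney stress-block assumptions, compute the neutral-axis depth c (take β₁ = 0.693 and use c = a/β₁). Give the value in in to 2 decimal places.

c ≈ 5.63 in

T = A_s f_y = 2.43 × 80 = 194.4 kips.
a = T/(0.85 f'_c b) = 194.4/(0.85 × 7.15 × 8.2) = 3.9008 in.
With β₁ = 0.693, c = a/β₁ = 3.9008/0.693 = 5.63 in.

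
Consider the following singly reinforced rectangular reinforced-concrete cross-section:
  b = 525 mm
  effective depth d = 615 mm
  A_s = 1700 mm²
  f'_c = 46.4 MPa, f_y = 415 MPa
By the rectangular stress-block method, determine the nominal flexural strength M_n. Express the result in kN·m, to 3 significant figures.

T = A_s f_y = 1700 × 415 = 705500 N = 705.5 kN.
From C = T: a = T/(0.85 f'_c b) = 705500/(0.85 × 46.4 × 525) = 34.07 mm.
M_n = T(d − a/2) = 705.5 kN × (615 − 17.035) mm = 421.86 kN·m.

M_n ≈ 422 kN·m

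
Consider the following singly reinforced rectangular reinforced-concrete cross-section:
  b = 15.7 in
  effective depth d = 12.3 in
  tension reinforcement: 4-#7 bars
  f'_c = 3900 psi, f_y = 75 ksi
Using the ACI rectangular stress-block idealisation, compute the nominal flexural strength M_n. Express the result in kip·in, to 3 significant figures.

M_n ≈ 1900 kip·in

A_s = 4 × 0.6 = 2.4 in².
T = A_s f_y = 2.4 × 75 = 180 kips.
a = T/(0.85 f'_c b) = 180/(0.85 × 3.9 × 15.7) = 3.459 in.
M_n = T(d − a/2) = 180 × (12.3 − 1.7295) = 1902.7 kip·in.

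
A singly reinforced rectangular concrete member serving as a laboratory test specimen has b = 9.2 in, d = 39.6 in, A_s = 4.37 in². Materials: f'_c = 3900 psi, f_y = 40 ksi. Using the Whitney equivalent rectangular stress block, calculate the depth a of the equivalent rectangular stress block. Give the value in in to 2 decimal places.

a ≈ 5.73 in

T = A_s f_y = 4.37 × 40 = 174.8 kips.
a = T/(0.85 f'_c b) = 174.8/(0.85 × 3.9 × 9.2) = 5.73 in.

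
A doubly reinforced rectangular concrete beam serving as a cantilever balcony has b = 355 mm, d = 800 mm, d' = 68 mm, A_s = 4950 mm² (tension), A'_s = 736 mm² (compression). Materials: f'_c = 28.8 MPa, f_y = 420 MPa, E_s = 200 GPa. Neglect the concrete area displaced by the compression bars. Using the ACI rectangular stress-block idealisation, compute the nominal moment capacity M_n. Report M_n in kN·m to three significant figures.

M_n ≈ 1460 kN·m

Assume both tension and compression steel yield.
Net tension couple steel: A_s − A'_s = 4214 mm².
a = (A_s − A'_s) f_y / (0.85 f'_c b) = 1769880/(0.85 × 28.8 × 355) = 203.66 mm.
c = a/β₁ = 203.66/0.844 = 241.30 mm; ε'_s = 0.003(c − d')/c = 0.0022 ≥ f_y/E_s = 0.0021, so compression steel does yield.
M_n = (A_s − A'_s) f_y (d − a/2) + A'_s f_y (d − d') = [1769880 × (800 − 101.83) + 309120 × (800 − 68)] × 10⁻⁶ = 1235.68 + 226.28 = 1461.96 kN·m.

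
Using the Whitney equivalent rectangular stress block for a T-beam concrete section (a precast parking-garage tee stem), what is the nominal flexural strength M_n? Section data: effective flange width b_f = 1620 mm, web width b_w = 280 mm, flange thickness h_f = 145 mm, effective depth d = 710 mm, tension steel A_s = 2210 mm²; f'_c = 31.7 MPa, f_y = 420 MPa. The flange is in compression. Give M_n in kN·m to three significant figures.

M_n ≈ 649 kN·m

Tension: T = A_s f_y = 2210 × 420 = 928200 N.
Try a within the flange: a = T/(0.85 f'_c b_f) = 928200/(0.85 × 31.7 × 1620) = 21.26 mm.
Since a = 21.26 ≤ h_f = 145 mm, the stress block lies entirely in the flange; analyse as a rectangular beam of width b_f.
M_n = T(d − a/2) = 928200 × (710 − 10.63) = 649.16 × 10⁶ N·mm.
M_n = 649.16 kN·m.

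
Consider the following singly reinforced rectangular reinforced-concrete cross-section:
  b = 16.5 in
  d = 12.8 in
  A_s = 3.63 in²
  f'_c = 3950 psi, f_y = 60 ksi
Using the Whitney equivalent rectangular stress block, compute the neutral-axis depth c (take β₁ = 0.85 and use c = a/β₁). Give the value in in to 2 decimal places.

c ≈ 4.63 in

T = A_s f_y = 3.63 × 60 = 217.8 kips.
a = T/(0.85 f'_c b) = 217.8/(0.85 × 3.95 × 16.5) = 3.9315 in.
With β₁ = 0.85, c = a/β₁ = 3.9315/0.85 = 4.63 in.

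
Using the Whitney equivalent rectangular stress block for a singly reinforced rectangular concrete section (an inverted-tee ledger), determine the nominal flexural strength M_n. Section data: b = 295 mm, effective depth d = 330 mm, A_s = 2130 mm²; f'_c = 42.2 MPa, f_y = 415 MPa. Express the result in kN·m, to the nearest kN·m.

M_n ≈ 255 kN·m

T = A_s f_y = 2130 × 415 = 883950 N = 883.95 kN.
From C = T: a = T/(0.85 f'_c b) = 883950/(0.85 × 42.2 × 295) = 83.54 mm.
M_n = T(d − a/2) = 883.95 kN × (330 − 41.77) mm = 254.78 kN·m.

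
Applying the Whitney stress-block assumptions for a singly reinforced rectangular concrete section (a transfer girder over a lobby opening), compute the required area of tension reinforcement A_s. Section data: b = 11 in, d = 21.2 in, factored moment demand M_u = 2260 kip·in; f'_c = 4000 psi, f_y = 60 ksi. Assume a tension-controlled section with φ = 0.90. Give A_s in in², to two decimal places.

M_n = M_u/φ = 2260/0.90 = 2511.11 kip·in.
From M_n = 0.85 f'_c a b (d − a/2):
a = d − √(d² − 2M_n/(0.85 f'_c b)) = 21.2 − √(21.2² − 2 × 2511.11/(0.85 × 4 × 11)) = 3.447 in.
A_s = 0.85 f'_c a b / f_y = 0.85 × 4 × 3.447 × 11 / 60 = 2.149 in².

A_s ≈ 2.15 in²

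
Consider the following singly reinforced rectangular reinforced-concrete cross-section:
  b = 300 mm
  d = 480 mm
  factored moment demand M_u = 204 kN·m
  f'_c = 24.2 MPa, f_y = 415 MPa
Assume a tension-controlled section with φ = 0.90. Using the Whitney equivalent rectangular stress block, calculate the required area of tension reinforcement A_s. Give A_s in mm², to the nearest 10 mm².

M_n = M_u/φ = 204/0.90 = 226.667 kN·m.
With M_n = 0.85 f'_c a b (d − a/2), solve the quadratic for a:
a = d − √(d² − 2M_n/(0.85 f'_c b)) = 480 − √(480² − 2 × 226.667×10⁶/(0.85 × 24.2 × 300)) = 83.85 mm.
A_s = 0.85 f'_c a b / f_y = 0.85 × 24.2 × 83.85 × 300 / 415 = 1246.8 mm².

A_s ≈ 1250 mm²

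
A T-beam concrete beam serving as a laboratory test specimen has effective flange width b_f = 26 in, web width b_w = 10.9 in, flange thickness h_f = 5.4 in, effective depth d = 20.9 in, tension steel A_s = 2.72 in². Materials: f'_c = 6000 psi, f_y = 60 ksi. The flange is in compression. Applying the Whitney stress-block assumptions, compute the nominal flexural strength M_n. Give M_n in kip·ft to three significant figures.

M_n ≈ 276 kip·ft

Tension: T = A_s f_y = 2.72 × 60 = 163.2 kips.
Try a within the flange: a = T/(0.85 f'_c b_f) = 163.2/(0.85 × 6 × 26) = 1.231 in.
Since a = 1.231 ≤ h_f = 5.4 in, the stress block lies entirely in the flange; analyse as a rectangular beam of width b_f.
M_n = T(d − a/2) = 163.2 × (20.9 − 0.6155) = 3310.4 kip·in.
M_n = 3310.4/12 = 275.87 kip·ft.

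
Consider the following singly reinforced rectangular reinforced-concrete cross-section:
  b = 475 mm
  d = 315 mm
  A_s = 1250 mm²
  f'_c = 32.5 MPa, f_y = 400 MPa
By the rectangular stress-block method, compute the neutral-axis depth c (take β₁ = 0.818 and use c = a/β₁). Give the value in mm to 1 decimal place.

c ≈ 46.6 mm

T = A_s f_y = 1250 × 400 = 500000 N = 500 kN.
Setting C = 0.85 f'_c a b equal to T: a = 500000/(0.85 × 32.5 × 475) = 38.104 mm.
With β₁ = 0.818, c = a/β₁ = 38.104/0.818 = 46.6 mm.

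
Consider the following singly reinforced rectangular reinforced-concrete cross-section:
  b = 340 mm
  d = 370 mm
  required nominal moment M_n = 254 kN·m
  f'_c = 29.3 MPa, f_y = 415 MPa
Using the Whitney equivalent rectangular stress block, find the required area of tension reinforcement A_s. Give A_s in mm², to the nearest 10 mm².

With M_n = 0.85 f'_c a b (d − a/2), solve the quadratic for a:
a = d − √(d² − 2M_n/(0.85 f'_c b)) = 370 − √(370² − 2 × 254×10⁶/(0.85 × 29.3 × 340)) = 92.68 mm.
A_s = 0.85 f'_c a b / f_y = 0.85 × 29.3 × 92.68 × 340 / 415 = 1891.1 mm².

A_s ≈ 1890 mm²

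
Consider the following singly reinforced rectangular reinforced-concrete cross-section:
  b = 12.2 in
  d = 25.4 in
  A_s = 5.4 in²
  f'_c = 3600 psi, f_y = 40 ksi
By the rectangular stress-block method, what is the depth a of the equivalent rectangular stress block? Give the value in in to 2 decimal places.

a ≈ 5.79 in

T = A_s f_y = 5.4 × 40 = 216 kips.
a = T/(0.85 f'_c b) = 216/(0.85 × 3.6 × 12.2) = 5.79 in.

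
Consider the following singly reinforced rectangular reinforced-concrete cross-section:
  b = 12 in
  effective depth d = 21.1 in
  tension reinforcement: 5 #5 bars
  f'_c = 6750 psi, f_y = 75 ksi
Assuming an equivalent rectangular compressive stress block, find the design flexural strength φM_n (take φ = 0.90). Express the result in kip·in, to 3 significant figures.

A_s = 5 × 0.31 = 1.55 in².
T = A_s f_y = 1.55 × 75 = 116.25 kips.
a = T/(0.85 f'_c b) = 116.25/(0.85 × 6.75 × 12) = 1.688 in.
M_n = T(d − a/2) = 116.25 × (21.1 − 0.844) = 2354.8 kip·in.
φM_n = 0.90 × 2354.8 = 2119.3 kip·in.

φM_n ≈ 2120 kip·in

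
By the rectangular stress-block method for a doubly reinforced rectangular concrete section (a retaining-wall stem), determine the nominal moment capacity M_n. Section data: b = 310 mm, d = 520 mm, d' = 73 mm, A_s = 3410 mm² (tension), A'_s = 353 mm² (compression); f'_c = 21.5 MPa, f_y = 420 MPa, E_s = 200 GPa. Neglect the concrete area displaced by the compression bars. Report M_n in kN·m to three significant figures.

Assume both tension and compression steel yield.
Net tension couple steel: A_s − A'_s = 3057 mm².
a = (A_s − A'_s) f_y / (0.85 f'_c b) = 1283940/(0.85 × 21.5 × 310) = 226.63 mm.
c = a/β₁ = 226.63/0.85 = 266.62 mm; ε'_s = 0.003(c − d')/c = 0.0022 ≥ f_y/E_s = 0.0021, so compression steel does yield.
M_n = (A_s − A'_s) f_y (d − a/2) + A'_s f_y (d − d') = [1283940 × (520 − 113.315) + 148260 × (520 − 73)] × 10⁻⁶ = 522.16 + 66.27 = 588.43 kN·m.

M_n ≈ 588 kN·m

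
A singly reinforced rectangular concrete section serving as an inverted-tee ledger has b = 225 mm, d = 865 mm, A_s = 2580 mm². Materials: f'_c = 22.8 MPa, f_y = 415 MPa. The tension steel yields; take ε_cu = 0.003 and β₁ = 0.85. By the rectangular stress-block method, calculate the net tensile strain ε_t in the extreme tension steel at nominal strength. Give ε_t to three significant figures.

ε_t ≈ 0.00598

a = A_s f_y/(0.85 f'_c b) = 245.55 mm.
β₁ = 0.85, so c = a/β₁ = 245.55/0.85 = 288.88 mm.
From the linear strain diagram with ε_cu = 0.003: ε_t = 0.003 (d − c)/c = 0.003 × (865 − 288.88)/288.88 = 0.00598.
Since ε_t ≥ 0.005, the section is tension-controlled.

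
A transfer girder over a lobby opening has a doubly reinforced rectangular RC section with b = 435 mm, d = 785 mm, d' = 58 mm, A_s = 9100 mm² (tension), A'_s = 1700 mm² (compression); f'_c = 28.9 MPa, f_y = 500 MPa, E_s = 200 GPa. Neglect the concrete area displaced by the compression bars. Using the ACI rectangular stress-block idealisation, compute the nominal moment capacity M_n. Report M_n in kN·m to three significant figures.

Assume both tension and compression steel yield.
Net tension couple steel: A_s − A'_s = 7400 mm².
a = (A_s − A'_s) f_y / (0.85 f'_c b) = 3700000/(0.85 × 28.9 × 435) = 346.25 mm.
c = a/β₁ = 346.25/0.844 = 410.25 mm; ε'_s = 0.003(c − d')/c = 0.0026 ≥ f_y/E_s = 0.0025, so compression steel does yield.
M_n = (A_s − A'_s) f_y (d − a/2) + A'_s f_y (d − d') = [3700000 × (785 − 173.125) + 850000 × (785 − 58)] × 10⁻⁶ = 2263.94 + 617.95 = 2881.89 kN·m.

M_n ≈ 2880 kN·m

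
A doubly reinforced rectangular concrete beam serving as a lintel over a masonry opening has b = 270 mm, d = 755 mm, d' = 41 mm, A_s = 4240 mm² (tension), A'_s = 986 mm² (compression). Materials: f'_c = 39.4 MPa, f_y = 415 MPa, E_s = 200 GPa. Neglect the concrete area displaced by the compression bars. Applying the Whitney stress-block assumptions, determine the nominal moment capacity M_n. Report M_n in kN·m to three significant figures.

Assume both tension and compression steel yield.
Net tension couple steel: A_s − A'_s = 3254 mm².
a = (A_s − A'_s) f_y / (0.85 f'_c b) = 1350410/(0.85 × 39.4 × 270) = 149.34 mm.
c = a/β₁ = 149.34/0.769 = 194.20 mm; ε'_s = 0.003(c − d')/c = 0.0024 ≥ f_y/E_s = 0.0021, so compression steel does yield.
M_n = (A_s − A'_s) f_y (d − a/2) + A'_s f_y (d − d') = [1350410 × (755 − 74.67) + 409190 × (755 − 41)] × 10⁻⁶ = 918.72 + 292.16 = 1210.88 kN·m.

M_n ≈ 1210 kN·m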